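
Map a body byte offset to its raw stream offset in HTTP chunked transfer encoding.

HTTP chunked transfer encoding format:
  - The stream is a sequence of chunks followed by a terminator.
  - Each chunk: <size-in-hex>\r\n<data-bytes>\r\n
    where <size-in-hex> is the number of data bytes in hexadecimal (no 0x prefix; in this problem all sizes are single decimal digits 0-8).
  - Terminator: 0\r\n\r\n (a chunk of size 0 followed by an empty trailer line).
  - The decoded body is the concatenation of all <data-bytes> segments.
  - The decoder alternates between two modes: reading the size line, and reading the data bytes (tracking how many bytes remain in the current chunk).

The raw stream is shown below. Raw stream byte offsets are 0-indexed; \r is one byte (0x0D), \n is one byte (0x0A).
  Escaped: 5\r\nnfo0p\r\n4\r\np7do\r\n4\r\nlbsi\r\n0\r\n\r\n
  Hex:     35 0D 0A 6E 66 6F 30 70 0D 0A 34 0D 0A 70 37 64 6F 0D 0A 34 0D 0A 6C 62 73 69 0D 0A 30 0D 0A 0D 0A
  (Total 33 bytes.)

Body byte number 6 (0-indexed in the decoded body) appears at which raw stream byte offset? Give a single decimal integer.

Chunk 1: stream[0..1]='5' size=0x5=5, data at stream[3..8]='nfo0p' -> body[0..5], body so far='nfo0p'
Chunk 2: stream[10..11]='4' size=0x4=4, data at stream[13..17]='p7do' -> body[5..9], body so far='nfo0pp7do'
Chunk 3: stream[19..20]='4' size=0x4=4, data at stream[22..26]='lbsi' -> body[9..13], body so far='nfo0pp7dolbsi'
Chunk 4: stream[28..29]='0' size=0 (terminator). Final body='nfo0pp7dolbsi' (13 bytes)
Body byte 6 at stream offset 14

Answer: 14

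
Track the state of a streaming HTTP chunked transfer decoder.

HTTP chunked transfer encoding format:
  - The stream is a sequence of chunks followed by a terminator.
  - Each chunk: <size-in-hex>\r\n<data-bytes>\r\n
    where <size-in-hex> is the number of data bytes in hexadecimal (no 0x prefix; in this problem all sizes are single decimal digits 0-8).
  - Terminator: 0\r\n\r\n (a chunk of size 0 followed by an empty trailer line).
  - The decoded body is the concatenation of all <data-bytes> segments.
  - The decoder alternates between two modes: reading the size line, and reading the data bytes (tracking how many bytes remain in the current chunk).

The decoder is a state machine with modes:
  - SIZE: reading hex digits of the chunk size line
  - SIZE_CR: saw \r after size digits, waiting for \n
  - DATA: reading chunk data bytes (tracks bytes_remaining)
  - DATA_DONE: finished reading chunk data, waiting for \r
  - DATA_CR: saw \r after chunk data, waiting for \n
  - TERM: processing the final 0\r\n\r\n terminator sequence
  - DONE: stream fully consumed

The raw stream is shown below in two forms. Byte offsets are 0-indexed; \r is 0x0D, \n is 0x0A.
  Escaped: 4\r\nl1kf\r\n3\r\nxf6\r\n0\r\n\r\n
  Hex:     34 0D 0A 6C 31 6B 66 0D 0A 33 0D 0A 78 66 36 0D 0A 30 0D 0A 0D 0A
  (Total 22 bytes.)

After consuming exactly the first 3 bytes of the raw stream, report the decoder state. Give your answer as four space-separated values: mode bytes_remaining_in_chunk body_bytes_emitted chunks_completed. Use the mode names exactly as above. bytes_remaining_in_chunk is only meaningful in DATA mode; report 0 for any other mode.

Byte 0 = '4': mode=SIZE remaining=0 emitted=0 chunks_done=0
Byte 1 = 0x0D: mode=SIZE_CR remaining=0 emitted=0 chunks_done=0
Byte 2 = 0x0A: mode=DATA remaining=4 emitted=0 chunks_done=0

Answer: DATA 4 0 0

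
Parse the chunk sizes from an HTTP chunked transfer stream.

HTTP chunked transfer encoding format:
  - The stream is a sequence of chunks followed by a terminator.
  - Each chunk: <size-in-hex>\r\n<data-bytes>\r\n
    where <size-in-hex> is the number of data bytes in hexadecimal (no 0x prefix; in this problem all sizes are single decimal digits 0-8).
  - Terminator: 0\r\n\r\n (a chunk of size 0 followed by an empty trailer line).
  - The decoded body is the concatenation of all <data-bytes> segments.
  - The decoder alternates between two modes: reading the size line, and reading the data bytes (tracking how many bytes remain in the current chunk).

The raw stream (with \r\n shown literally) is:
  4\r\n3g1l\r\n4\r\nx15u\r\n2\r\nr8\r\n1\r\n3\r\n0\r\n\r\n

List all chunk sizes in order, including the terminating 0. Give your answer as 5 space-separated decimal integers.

Chunk 1: stream[0..1]='4' size=0x4=4, data at stream[3..7]='3g1l' -> body[0..4], body so far='3g1l'
Chunk 2: stream[9..10]='4' size=0x4=4, data at stream[12..16]='x15u' -> body[4..8], body so far='3g1lx15u'
Chunk 3: stream[18..19]='2' size=0x2=2, data at stream[21..23]='r8' -> body[8..10], body so far='3g1lx15ur8'
Chunk 4: stream[25..26]='1' size=0x1=1, data at stream[28..29]='3' -> body[10..11], body so far='3g1lx15ur83'
Chunk 5: stream[31..32]='0' size=0 (terminator). Final body='3g1lx15ur83' (11 bytes)

Answer: 4 4 2 1 0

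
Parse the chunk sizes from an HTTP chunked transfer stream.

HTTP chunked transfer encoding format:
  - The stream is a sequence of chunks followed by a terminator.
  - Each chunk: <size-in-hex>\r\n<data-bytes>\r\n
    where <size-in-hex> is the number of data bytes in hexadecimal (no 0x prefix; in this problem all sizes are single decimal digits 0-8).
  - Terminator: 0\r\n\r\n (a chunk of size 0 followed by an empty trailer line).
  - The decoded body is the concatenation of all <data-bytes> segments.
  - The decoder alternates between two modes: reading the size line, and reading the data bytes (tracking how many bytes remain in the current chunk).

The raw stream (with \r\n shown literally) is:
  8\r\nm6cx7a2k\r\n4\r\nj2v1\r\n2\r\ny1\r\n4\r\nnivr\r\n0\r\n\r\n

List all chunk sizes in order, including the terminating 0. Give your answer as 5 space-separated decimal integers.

Answer: 8 4 2 4 0

Derivation:
Chunk 1: stream[0..1]='8' size=0x8=8, data at stream[3..11]='m6cx7a2k' -> body[0..8], body so far='m6cx7a2k'
Chunk 2: stream[13..14]='4' size=0x4=4, data at stream[16..20]='j2v1' -> body[8..12], body so far='m6cx7a2kj2v1'
Chunk 3: stream[22..23]='2' size=0x2=2, data at stream[25..27]='y1' -> body[12..14], body so far='m6cx7a2kj2v1y1'
Chunk 4: stream[29..30]='4' size=0x4=4, data at stream[32..36]='nivr' -> body[14..18], body so far='m6cx7a2kj2v1y1nivr'
Chunk 5: stream[38..39]='0' size=0 (terminator). Final body='m6cx7a2kj2v1y1nivr' (18 bytes)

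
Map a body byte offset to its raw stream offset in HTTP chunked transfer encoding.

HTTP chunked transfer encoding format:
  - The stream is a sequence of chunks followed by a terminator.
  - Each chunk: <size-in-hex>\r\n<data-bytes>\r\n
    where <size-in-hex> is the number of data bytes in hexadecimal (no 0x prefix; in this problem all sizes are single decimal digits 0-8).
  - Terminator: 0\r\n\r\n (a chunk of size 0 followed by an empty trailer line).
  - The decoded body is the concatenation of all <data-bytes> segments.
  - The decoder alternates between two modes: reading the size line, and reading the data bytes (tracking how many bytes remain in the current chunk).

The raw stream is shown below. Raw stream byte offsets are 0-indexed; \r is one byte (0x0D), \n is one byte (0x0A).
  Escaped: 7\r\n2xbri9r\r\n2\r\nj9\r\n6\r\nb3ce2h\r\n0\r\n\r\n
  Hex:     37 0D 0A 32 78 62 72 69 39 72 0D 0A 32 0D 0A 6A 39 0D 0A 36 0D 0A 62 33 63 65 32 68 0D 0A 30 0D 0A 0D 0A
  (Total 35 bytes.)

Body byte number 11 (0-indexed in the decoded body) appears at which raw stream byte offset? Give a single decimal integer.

Chunk 1: stream[0..1]='7' size=0x7=7, data at stream[3..10]='2xbri9r' -> body[0..7], body so far='2xbri9r'
Chunk 2: stream[12..13]='2' size=0x2=2, data at stream[15..17]='j9' -> body[7..9], body so far='2xbri9rj9'
Chunk 3: stream[19..20]='6' size=0x6=6, data at stream[22..28]='b3ce2h' -> body[9..15], body so far='2xbri9rj9b3ce2h'
Chunk 4: stream[30..31]='0' size=0 (terminator). Final body='2xbri9rj9b3ce2h' (15 bytes)
Body byte 11 at stream offset 24

Answer: 24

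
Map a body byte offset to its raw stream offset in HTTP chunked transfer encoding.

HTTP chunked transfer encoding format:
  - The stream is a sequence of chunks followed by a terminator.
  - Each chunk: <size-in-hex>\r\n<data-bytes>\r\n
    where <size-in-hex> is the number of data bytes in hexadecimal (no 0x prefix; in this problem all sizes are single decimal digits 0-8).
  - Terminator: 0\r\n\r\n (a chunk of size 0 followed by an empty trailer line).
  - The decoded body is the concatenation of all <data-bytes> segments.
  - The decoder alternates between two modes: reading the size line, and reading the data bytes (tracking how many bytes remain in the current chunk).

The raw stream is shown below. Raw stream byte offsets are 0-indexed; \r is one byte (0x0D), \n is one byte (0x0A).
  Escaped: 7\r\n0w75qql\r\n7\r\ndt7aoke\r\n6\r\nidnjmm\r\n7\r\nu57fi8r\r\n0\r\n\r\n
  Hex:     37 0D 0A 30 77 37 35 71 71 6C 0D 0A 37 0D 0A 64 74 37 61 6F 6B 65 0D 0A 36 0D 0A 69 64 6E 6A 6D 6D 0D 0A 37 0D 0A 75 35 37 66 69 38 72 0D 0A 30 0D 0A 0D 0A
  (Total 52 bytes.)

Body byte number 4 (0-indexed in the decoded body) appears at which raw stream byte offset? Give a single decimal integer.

Chunk 1: stream[0..1]='7' size=0x7=7, data at stream[3..10]='0w75qql' -> body[0..7], body so far='0w75qql'
Chunk 2: stream[12..13]='7' size=0x7=7, data at stream[15..22]='dt7aoke' -> body[7..14], body so far='0w75qqldt7aoke'
Chunk 3: stream[24..25]='6' size=0x6=6, data at stream[27..33]='idnjmm' -> body[14..20], body so far='0w75qqldt7aokeidnjmm'
Chunk 4: stream[35..36]='7' size=0x7=7, data at stream[38..45]='u57fi8r' -> body[20..27], body so far='0w75qqldt7aokeidnjmmu57fi8r'
Chunk 5: stream[47..48]='0' size=0 (terminator). Final body='0w75qqldt7aokeidnjmmu57fi8r' (27 bytes)
Body byte 4 at stream offset 7

Answer: 7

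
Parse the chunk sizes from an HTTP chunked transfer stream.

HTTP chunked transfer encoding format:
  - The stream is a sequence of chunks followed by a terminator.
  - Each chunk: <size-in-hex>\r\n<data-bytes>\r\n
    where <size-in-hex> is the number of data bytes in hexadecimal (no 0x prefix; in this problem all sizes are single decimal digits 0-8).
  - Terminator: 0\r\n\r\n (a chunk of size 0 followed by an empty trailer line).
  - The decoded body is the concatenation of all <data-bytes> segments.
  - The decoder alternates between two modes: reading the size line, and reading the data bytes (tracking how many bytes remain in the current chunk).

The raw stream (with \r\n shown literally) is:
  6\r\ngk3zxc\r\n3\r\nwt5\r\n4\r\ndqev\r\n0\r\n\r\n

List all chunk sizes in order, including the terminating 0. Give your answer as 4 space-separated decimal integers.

Chunk 1: stream[0..1]='6' size=0x6=6, data at stream[3..9]='gk3zxc' -> body[0..6], body so far='gk3zxc'
Chunk 2: stream[11..12]='3' size=0x3=3, data at stream[14..17]='wt5' -> body[6..9], body so far='gk3zxcwt5'
Chunk 3: stream[19..20]='4' size=0x4=4, data at stream[22..26]='dqev' -> body[9..13], body so far='gk3zxcwt5dqev'
Chunk 4: stream[28..29]='0' size=0 (terminator). Final body='gk3zxcwt5dqev' (13 bytes)

Answer: 6 3 4 0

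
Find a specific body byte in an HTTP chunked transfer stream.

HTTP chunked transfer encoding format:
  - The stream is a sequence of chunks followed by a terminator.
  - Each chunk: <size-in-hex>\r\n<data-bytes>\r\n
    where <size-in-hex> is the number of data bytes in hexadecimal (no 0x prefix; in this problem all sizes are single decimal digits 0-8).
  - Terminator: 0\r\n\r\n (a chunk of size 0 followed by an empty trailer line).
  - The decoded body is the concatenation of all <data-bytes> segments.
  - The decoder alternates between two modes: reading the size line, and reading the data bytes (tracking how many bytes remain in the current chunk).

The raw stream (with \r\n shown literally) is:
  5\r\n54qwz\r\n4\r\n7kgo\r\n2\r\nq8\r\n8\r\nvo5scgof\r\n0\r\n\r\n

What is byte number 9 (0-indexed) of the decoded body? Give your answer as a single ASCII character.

Chunk 1: stream[0..1]='5' size=0x5=5, data at stream[3..8]='54qwz' -> body[0..5], body so far='54qwz'
Chunk 2: stream[10..11]='4' size=0x4=4, data at stream[13..17]='7kgo' -> body[5..9], body so far='54qwz7kgo'
Chunk 3: stream[19..20]='2' size=0x2=2, data at stream[22..24]='q8' -> body[9..11], body so far='54qwz7kgoq8'
Chunk 4: stream[26..27]='8' size=0x8=8, data at stream[29..37]='vo5scgof' -> body[11..19], body so far='54qwz7kgoq8vo5scgof'
Chunk 5: stream[39..40]='0' size=0 (terminator). Final body='54qwz7kgoq8vo5scgof' (19 bytes)
Body byte 9 = 'q'

Answer: q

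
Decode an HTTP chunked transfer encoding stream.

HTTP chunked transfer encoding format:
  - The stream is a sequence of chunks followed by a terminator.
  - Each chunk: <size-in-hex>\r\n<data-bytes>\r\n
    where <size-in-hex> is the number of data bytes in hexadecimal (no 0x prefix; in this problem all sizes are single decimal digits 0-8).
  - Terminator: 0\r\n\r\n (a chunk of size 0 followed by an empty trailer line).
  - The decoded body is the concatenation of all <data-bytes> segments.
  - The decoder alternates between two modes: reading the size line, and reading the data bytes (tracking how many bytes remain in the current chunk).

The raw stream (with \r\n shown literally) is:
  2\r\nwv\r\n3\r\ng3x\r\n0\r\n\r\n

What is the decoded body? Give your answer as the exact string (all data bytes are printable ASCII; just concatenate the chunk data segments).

Answer: wvg3x

Derivation:
Chunk 1: stream[0..1]='2' size=0x2=2, data at stream[3..5]='wv' -> body[0..2], body so far='wv'
Chunk 2: stream[7..8]='3' size=0x3=3, data at stream[10..13]='g3x' -> body[2..5], body so far='wvg3x'
Chunk 3: stream[15..16]='0' size=0 (terminator). Final body='wvg3x' (5 bytes)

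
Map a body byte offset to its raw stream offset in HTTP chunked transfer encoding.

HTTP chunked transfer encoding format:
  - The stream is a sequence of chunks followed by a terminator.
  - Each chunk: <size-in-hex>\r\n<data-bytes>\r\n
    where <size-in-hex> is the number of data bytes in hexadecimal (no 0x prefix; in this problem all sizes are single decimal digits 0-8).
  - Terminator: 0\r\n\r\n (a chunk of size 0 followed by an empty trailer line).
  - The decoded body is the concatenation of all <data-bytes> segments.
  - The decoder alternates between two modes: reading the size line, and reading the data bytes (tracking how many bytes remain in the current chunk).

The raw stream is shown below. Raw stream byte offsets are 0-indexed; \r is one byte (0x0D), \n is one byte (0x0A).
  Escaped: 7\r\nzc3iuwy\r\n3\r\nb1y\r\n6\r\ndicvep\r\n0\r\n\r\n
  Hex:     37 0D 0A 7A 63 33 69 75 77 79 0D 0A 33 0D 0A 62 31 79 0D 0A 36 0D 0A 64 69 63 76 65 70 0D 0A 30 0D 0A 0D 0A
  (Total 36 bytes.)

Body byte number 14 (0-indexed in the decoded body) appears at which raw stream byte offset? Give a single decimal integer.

Answer: 27

Derivation:
Chunk 1: stream[0..1]='7' size=0x7=7, data at stream[3..10]='zc3iuwy' -> body[0..7], body so far='zc3iuwy'
Chunk 2: stream[12..13]='3' size=0x3=3, data at stream[15..18]='b1y' -> body[7..10], body so far='zc3iuwyb1y'
Chunk 3: stream[20..21]='6' size=0x6=6, data at stream[23..29]='dicvep' -> body[10..16], body so far='zc3iuwyb1ydicvep'
Chunk 4: stream[31..32]='0' size=0 (terminator). Final body='zc3iuwyb1ydicvep' (16 bytes)
Body byte 14 at stream offset 27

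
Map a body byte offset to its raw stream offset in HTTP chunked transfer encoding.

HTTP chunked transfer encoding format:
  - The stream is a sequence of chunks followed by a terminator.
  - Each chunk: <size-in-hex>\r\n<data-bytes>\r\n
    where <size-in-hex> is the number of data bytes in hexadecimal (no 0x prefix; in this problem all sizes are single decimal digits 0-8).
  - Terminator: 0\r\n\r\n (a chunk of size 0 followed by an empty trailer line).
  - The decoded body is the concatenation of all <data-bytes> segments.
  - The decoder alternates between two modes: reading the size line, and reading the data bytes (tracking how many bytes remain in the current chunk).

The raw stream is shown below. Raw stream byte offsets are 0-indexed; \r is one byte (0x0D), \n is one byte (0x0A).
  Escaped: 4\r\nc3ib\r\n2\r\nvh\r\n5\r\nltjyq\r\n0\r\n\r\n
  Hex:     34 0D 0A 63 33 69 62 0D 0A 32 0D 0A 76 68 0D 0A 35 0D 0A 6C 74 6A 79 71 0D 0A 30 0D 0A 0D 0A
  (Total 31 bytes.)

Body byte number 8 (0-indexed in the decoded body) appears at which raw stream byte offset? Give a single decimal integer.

Chunk 1: stream[0..1]='4' size=0x4=4, data at stream[3..7]='c3ib' -> body[0..4], body so far='c3ib'
Chunk 2: stream[9..10]='2' size=0x2=2, data at stream[12..14]='vh' -> body[4..6], body so far='c3ibvh'
Chunk 3: stream[16..17]='5' size=0x5=5, data at stream[19..24]='ltjyq' -> body[6..11], body so far='c3ibvhltjyq'
Chunk 4: stream[26..27]='0' size=0 (terminator). Final body='c3ibvhltjyq' (11 bytes)
Body byte 8 at stream offset 21

Answer: 21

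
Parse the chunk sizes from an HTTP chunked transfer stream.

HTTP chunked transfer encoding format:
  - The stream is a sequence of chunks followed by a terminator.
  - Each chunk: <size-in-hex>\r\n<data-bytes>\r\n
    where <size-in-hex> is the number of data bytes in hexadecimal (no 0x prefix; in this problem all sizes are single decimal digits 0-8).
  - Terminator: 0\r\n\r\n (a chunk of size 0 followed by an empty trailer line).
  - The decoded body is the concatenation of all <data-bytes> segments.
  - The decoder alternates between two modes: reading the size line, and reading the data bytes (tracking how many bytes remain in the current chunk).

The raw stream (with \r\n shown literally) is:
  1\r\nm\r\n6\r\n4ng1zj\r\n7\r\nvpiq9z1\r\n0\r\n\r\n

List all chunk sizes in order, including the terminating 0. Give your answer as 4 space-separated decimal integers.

Answer: 1 6 7 0

Derivation:
Chunk 1: stream[0..1]='1' size=0x1=1, data at stream[3..4]='m' -> body[0..1], body so far='m'
Chunk 2: stream[6..7]='6' size=0x6=6, data at stream[9..15]='4ng1zj' -> body[1..7], body so far='m4ng1zj'
Chunk 3: stream[17..18]='7' size=0x7=7, data at stream[20..27]='vpiq9z1' -> body[7..14], body so far='m4ng1zjvpiq9z1'
Chunk 4: stream[29..30]='0' size=0 (terminator). Final body='m4ng1zjvpiq9z1' (14 bytes)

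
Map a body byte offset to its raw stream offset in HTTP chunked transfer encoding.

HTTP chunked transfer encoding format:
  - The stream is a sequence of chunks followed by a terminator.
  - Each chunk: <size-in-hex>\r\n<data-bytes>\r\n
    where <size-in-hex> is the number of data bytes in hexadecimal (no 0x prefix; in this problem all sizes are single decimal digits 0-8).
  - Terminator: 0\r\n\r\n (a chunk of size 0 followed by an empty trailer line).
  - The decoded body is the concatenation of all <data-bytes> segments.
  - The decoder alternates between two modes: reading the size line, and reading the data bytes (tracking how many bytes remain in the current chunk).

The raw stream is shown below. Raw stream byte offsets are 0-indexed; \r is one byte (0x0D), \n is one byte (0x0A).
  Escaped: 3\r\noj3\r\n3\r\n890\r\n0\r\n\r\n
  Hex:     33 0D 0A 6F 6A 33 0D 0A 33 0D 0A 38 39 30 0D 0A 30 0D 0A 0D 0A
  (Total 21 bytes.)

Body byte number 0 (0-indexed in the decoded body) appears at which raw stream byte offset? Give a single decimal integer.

Chunk 1: stream[0..1]='3' size=0x3=3, data at stream[3..6]='oj3' -> body[0..3], body so far='oj3'
Chunk 2: stream[8..9]='3' size=0x3=3, data at stream[11..14]='890' -> body[3..6], body so far='oj3890'
Chunk 3: stream[16..17]='0' size=0 (terminator). Final body='oj3890' (6 bytes)
Body byte 0 at stream offset 3

Answer: 3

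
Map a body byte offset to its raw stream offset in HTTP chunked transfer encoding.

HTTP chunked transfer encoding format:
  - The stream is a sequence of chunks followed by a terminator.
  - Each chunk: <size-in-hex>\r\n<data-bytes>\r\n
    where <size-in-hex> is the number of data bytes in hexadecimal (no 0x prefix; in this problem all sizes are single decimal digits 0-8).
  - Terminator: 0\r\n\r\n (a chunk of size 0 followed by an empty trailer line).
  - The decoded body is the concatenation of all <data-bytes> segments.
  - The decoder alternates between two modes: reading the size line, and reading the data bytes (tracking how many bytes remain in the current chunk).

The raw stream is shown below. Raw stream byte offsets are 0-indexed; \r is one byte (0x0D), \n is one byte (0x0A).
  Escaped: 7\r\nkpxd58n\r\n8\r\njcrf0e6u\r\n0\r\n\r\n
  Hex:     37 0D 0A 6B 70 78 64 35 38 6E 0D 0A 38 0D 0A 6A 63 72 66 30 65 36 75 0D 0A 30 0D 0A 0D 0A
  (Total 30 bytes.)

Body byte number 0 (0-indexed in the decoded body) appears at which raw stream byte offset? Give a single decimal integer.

Answer: 3

Derivation:
Chunk 1: stream[0..1]='7' size=0x7=7, data at stream[3..10]='kpxd58n' -> body[0..7], body so far='kpxd58n'
Chunk 2: stream[12..13]='8' size=0x8=8, data at stream[15..23]='jcrf0e6u' -> body[7..15], body so far='kpxd58njcrf0e6u'
Chunk 3: stream[25..26]='0' size=0 (terminator). Final body='kpxd58njcrf0e6u' (15 bytes)
Body byte 0 at stream offset 3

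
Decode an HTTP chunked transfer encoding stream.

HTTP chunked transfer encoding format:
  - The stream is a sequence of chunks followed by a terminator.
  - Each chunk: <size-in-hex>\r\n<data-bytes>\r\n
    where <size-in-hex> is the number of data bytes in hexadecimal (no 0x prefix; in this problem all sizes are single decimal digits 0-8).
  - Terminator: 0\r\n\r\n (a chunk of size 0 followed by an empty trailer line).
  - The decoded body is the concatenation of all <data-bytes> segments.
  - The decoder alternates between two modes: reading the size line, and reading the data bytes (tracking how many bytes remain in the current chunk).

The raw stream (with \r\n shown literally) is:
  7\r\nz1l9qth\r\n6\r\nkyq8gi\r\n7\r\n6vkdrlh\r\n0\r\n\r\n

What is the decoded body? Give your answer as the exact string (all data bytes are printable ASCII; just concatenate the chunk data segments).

Answer: z1l9qthkyq8gi6vkdrlh

Derivation:
Chunk 1: stream[0..1]='7' size=0x7=7, data at stream[3..10]='z1l9qth' -> body[0..7], body so far='z1l9qth'
Chunk 2: stream[12..13]='6' size=0x6=6, data at stream[15..21]='kyq8gi' -> body[7..13], body so far='z1l9qthkyq8gi'
Chunk 3: stream[23..24]='7' size=0x7=7, data at stream[26..33]='6vkdrlh' -> body[13..20], body so far='z1l9qthkyq8gi6vkdrlh'
Chunk 4: stream[35..36]='0' size=0 (terminator). Final body='z1l9qthkyq8gi6vkdrlh' (20 bytes)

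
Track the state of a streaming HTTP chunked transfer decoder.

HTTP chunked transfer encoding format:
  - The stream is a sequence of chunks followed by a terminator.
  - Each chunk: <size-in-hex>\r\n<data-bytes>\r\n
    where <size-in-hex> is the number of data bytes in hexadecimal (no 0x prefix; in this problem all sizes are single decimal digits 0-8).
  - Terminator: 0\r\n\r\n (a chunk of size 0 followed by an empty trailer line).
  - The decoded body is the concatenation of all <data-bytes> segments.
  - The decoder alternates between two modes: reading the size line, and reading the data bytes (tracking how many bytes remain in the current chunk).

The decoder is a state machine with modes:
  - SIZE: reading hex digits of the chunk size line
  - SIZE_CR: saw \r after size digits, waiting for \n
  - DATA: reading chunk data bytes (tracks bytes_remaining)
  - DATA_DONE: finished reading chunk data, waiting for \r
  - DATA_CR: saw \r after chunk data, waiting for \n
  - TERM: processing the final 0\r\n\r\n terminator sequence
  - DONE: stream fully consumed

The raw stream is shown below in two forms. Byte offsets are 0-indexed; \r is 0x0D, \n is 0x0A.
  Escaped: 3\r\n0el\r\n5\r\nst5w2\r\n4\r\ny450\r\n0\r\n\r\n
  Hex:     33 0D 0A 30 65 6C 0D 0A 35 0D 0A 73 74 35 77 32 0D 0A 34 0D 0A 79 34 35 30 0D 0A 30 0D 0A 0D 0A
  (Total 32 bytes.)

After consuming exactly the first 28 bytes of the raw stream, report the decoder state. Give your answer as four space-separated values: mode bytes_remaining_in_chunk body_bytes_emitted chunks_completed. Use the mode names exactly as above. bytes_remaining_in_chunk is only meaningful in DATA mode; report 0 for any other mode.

Answer: SIZE 0 12 3

Derivation:
Byte 0 = '3': mode=SIZE remaining=0 emitted=0 chunks_done=0
Byte 1 = 0x0D: mode=SIZE_CR remaining=0 emitted=0 chunks_done=0
Byte 2 = 0x0A: mode=DATA remaining=3 emitted=0 chunks_done=0
Byte 3 = '0': mode=DATA remaining=2 emitted=1 chunks_done=0
Byte 4 = 'e': mode=DATA remaining=1 emitted=2 chunks_done=0
Byte 5 = 'l': mode=DATA_DONE remaining=0 emitted=3 chunks_done=0
Byte 6 = 0x0D: mode=DATA_CR remaining=0 emitted=3 chunks_done=0
Byte 7 = 0x0A: mode=SIZE remaining=0 emitted=3 chunks_done=1
Byte 8 = '5': mode=SIZE remaining=0 emitted=3 chunks_done=1
Byte 9 = 0x0D: mode=SIZE_CR remaining=0 emitted=3 chunks_done=1
Byte 10 = 0x0A: mode=DATA remaining=5 emitted=3 chunks_done=1
Byte 11 = 's': mode=DATA remaining=4 emitted=4 chunks_done=1
Byte 12 = 't': mode=DATA remaining=3 emitted=5 chunks_done=1
Byte 13 = '5': mode=DATA remaining=2 emitted=6 chunks_done=1
Byte 14 = 'w': mode=DATA remaining=1 emitted=7 chunks_done=1
Byte 15 = '2': mode=DATA_DONE remaining=0 emitted=8 chunks_done=1
Byte 16 = 0x0D: mode=DATA_CR remaining=0 emitted=8 chunks_done=1
Byte 17 = 0x0A: mode=SIZE remaining=0 emitted=8 chunks_done=2
Byte 18 = '4': mode=SIZE remaining=0 emitted=8 chunks_done=2
Byte 19 = 0x0D: mode=SIZE_CR remaining=0 emitted=8 chunks_done=2
Byte 20 = 0x0A: mode=DATA remaining=4 emitted=8 chunks_done=2
Byte 21 = 'y': mode=DATA remaining=3 emitted=9 chunks_done=2
Byte 22 = '4': mode=DATA remaining=2 emitted=10 chunks_done=2
Byte 23 = '5': mode=DATA remaining=1 emitted=11 chunks_done=2
Byte 24 = '0': mode=DATA_DONE remaining=0 emitted=12 chunks_done=2
Byte 25 = 0x0D: mode=DATA_CR remaining=0 emitted=12 chunks_done=2
Byte 26 = 0x0A: mode=SIZE remaining=0 emitted=12 chunks_done=3
Byte 27 = '0': mode=SIZE remaining=0 emitted=12 chunks_done=3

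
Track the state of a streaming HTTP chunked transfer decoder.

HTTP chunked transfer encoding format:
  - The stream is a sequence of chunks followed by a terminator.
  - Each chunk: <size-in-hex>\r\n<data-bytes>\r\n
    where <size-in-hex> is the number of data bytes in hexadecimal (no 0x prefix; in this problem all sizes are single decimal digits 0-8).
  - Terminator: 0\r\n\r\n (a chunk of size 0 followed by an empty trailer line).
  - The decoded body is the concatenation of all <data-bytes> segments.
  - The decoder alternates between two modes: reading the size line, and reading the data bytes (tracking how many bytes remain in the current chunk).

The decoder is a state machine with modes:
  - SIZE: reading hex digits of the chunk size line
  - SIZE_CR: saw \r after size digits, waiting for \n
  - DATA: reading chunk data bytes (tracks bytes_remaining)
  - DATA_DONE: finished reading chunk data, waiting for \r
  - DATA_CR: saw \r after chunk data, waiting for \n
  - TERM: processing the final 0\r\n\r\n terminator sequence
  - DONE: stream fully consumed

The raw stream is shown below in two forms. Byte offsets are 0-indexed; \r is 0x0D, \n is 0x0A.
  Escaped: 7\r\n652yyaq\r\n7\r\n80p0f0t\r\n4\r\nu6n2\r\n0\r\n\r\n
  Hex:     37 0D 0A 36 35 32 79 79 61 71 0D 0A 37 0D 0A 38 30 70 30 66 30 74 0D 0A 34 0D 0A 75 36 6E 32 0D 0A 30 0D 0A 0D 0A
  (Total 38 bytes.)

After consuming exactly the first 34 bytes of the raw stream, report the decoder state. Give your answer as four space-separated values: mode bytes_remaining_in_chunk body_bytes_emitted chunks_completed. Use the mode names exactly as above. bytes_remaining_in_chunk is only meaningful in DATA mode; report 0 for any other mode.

Answer: SIZE 0 18 3

Derivation:
Byte 0 = '7': mode=SIZE remaining=0 emitted=0 chunks_done=0
Byte 1 = 0x0D: mode=SIZE_CR remaining=0 emitted=0 chunks_done=0
Byte 2 = 0x0A: mode=DATA remaining=7 emitted=0 chunks_done=0
Byte 3 = '6': mode=DATA remaining=6 emitted=1 chunks_done=0
Byte 4 = '5': mode=DATA remaining=5 emitted=2 chunks_done=0
Byte 5 = '2': mode=DATA remaining=4 emitted=3 chunks_done=0
Byte 6 = 'y': mode=DATA remaining=3 emitted=4 chunks_done=0
Byte 7 = 'y': mode=DATA remaining=2 emitted=5 chunks_done=0
Byte 8 = 'a': mode=DATA remaining=1 emitted=6 chunks_done=0
Byte 9 = 'q': mode=DATA_DONE remaining=0 emitted=7 chunks_done=0
Byte 10 = 0x0D: mode=DATA_CR remaining=0 emitted=7 chunks_done=0
Byte 11 = 0x0A: mode=SIZE remaining=0 emitted=7 chunks_done=1
Byte 12 = '7': mode=SIZE remaining=0 emitted=7 chunks_done=1
Byte 13 = 0x0D: mode=SIZE_CR remaining=0 emitted=7 chunks_done=1
Byte 14 = 0x0A: mode=DATA remaining=7 emitted=7 chunks_done=1
Byte 15 = '8': mode=DATA remaining=6 emitted=8 chunks_done=1
Byte 16 = '0': mode=DATA remaining=5 emitted=9 chunks_done=1
Byte 17 = 'p': mode=DATA remaining=4 emitted=10 chunks_done=1
Byte 18 = '0': mode=DATA remaining=3 emitted=11 chunks_done=1
Byte 19 = 'f': mode=DATA remaining=2 emitted=12 chunks_done=1
Byte 20 = '0': mode=DATA remaining=1 emitted=13 chunks_done=1
Byte 21 = 't': mode=DATA_DONE remaining=0 emitted=14 chunks_done=1
Byte 22 = 0x0D: mode=DATA_CR remaining=0 emitted=14 chunks_done=1
Byte 23 = 0x0A: mode=SIZE remaining=0 emitted=14 chunks_done=2
Byte 24 = '4': mode=SIZE remaining=0 emitted=14 chunks_done=2
Byte 25 = 0x0D: mode=SIZE_CR remaining=0 emitted=14 chunks_done=2
Byte 26 = 0x0A: mode=DATA remaining=4 emitted=14 chunks_done=2
Byte 27 = 'u': mode=DATA remaining=3 emitted=15 chunks_done=2
Byte 28 = '6': mode=DATA remaining=2 emitted=16 chunks_done=2
Byte 29 = 'n': mode=DATA remaining=1 emitted=17 chunks_done=2
Byte 30 = '2': mode=DATA_DONE remaining=0 emitted=18 chunks_done=2
Byte 31 = 0x0D: mode=DATA_CR remaining=0 emitted=18 chunks_done=2
Byte 32 = 0x0A: mode=SIZE remaining=0 emitted=18 chunks_done=3
Byte 33 = '0': mode=SIZE remaining=0 emitted=18 chunks_done=3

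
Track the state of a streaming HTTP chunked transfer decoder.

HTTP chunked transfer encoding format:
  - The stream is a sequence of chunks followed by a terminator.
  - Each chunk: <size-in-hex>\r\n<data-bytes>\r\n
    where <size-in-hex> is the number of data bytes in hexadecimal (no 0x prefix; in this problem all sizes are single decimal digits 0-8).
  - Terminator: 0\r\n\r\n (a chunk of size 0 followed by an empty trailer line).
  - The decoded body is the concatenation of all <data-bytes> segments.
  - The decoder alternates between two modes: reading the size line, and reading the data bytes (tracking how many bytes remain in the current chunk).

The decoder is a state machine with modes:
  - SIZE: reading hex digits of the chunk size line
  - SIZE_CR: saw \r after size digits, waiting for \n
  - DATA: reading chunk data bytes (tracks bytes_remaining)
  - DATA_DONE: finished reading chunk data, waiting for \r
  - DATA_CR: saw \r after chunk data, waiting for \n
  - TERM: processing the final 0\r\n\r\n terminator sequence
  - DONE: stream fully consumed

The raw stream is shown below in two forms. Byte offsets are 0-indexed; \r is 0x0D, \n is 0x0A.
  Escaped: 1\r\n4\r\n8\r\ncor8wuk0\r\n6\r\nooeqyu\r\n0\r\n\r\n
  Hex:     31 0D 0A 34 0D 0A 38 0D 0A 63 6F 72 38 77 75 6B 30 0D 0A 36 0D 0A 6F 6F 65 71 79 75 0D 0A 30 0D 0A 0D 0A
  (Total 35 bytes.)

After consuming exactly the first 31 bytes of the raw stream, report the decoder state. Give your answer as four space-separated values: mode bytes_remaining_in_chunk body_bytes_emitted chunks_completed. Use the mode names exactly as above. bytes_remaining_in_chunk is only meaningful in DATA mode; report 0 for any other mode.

Answer: SIZE 0 15 3

Derivation:
Byte 0 = '1': mode=SIZE remaining=0 emitted=0 chunks_done=0
Byte 1 = 0x0D: mode=SIZE_CR remaining=0 emitted=0 chunks_done=0
Byte 2 = 0x0A: mode=DATA remaining=1 emitted=0 chunks_done=0
Byte 3 = '4': mode=DATA_DONE remaining=0 emitted=1 chunks_done=0
Byte 4 = 0x0D: mode=DATA_CR remaining=0 emitted=1 chunks_done=0
Byte 5 = 0x0A: mode=SIZE remaining=0 emitted=1 chunks_done=1
Byte 6 = '8': mode=SIZE remaining=0 emitted=1 chunks_done=1
Byte 7 = 0x0D: mode=SIZE_CR remaining=0 emitted=1 chunks_done=1
Byte 8 = 0x0A: mode=DATA remaining=8 emitted=1 chunks_done=1
Byte 9 = 'c': mode=DATA remaining=7 emitted=2 chunks_done=1
Byte 10 = 'o': mode=DATA remaining=6 emitted=3 chunks_done=1
Byte 11 = 'r': mode=DATA remaining=5 emitted=4 chunks_done=1
Byte 12 = '8': mode=DATA remaining=4 emitted=5 chunks_done=1
Byte 13 = 'w': mode=DATA remaining=3 emitted=6 chunks_done=1
Byte 14 = 'u': mode=DATA remaining=2 emitted=7 chunks_done=1
Byte 15 = 'k': mode=DATA remaining=1 emitted=8 chunks_done=1
Byte 16 = '0': mode=DATA_DONE remaining=0 emitted=9 chunks_done=1
Byte 17 = 0x0D: mode=DATA_CR remaining=0 emitted=9 chunks_done=1
Byte 18 = 0x0A: mode=SIZE remaining=0 emitted=9 chunks_done=2
Byte 19 = '6': mode=SIZE remaining=0 emitted=9 chunks_done=2
Byte 20 = 0x0D: mode=SIZE_CR remaining=0 emitted=9 chunks_done=2
Byte 21 = 0x0A: mode=DATA remaining=6 emitted=9 chunks_done=2
Byte 22 = 'o': mode=DATA remaining=5 emitted=10 chunks_done=2
Byte 23 = 'o': mode=DATA remaining=4 emitted=11 chunks_done=2
Byte 24 = 'e': mode=DATA remaining=3 emitted=12 chunks_done=2
Byte 25 = 'q': mode=DATA remaining=2 emitted=13 chunks_done=2
Byte 26 = 'y': mode=DATA remaining=1 emitted=14 chunks_done=2
Byte 27 = 'u': mode=DATA_DONE remaining=0 emitted=15 chunks_done=2
Byte 28 = 0x0D: mode=DATA_CR remaining=0 emitted=15 chunks_done=2
Byte 29 = 0x0A: mode=SIZE remaining=0 emitted=15 chunks_done=3
Byte 30 = '0': mode=SIZE remaining=0 emitted=15 chunks_done=3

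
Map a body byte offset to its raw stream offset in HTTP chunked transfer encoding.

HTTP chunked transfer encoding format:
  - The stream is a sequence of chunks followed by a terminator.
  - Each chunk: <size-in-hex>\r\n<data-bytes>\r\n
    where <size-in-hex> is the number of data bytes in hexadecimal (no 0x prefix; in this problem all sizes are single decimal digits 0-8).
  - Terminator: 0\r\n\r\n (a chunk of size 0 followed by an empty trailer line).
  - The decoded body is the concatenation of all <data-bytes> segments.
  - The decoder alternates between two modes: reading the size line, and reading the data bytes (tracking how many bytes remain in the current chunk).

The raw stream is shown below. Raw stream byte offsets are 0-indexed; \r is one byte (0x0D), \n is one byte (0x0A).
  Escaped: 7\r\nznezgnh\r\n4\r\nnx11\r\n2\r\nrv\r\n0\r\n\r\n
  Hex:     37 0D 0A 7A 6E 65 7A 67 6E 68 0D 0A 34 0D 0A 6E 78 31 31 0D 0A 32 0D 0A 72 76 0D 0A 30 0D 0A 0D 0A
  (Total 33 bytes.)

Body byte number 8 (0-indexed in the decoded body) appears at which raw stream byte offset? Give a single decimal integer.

Answer: 16

Derivation:
Chunk 1: stream[0..1]='7' size=0x7=7, data at stream[3..10]='znezgnh' -> body[0..7], body so far='znezgnh'
Chunk 2: stream[12..13]='4' size=0x4=4, data at stream[15..19]='nx11' -> body[7..11], body so far='znezgnhnx11'
Chunk 3: stream[21..22]='2' size=0x2=2, data at stream[24..26]='rv' -> body[11..13], body so far='znezgnhnx11rv'
Chunk 4: stream[28..29]='0' size=0 (terminator). Final body='znezgnhnx11rv' (13 bytes)
Body byte 8 at stream offset 16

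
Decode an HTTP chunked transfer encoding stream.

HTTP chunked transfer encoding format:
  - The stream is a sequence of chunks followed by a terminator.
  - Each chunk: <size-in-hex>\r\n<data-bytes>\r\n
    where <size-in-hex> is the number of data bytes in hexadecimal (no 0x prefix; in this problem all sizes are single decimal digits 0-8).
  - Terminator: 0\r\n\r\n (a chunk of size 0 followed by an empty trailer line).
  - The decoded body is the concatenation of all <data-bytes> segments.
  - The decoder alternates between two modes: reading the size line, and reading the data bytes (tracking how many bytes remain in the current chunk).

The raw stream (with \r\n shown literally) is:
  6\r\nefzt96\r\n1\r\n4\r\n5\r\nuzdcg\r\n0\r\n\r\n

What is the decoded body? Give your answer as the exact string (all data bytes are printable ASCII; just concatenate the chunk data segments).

Answer: efzt964uzdcg

Derivation:
Chunk 1: stream[0..1]='6' size=0x6=6, data at stream[3..9]='efzt96' -> body[0..6], body so far='efzt96'
Chunk 2: stream[11..12]='1' size=0x1=1, data at stream[14..15]='4' -> body[6..7], body so far='efzt964'
Chunk 3: stream[17..18]='5' size=0x5=5, data at stream[20..25]='uzdcg' -> body[7..12], body so far='efzt964uzdcg'
Chunk 4: stream[27..28]='0' size=0 (terminator). Final body='efzt964uzdcg' (12 bytes)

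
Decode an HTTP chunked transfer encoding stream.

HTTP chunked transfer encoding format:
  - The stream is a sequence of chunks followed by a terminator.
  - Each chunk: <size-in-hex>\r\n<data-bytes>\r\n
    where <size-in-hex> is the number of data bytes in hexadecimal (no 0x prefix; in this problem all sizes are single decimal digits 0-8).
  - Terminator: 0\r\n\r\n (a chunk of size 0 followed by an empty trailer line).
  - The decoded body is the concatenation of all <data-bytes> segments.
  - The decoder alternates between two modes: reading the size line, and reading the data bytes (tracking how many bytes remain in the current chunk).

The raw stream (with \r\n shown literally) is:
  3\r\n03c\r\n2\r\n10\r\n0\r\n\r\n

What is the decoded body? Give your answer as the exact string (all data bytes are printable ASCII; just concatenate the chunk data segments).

Chunk 1: stream[0..1]='3' size=0x3=3, data at stream[3..6]='03c' -> body[0..3], body so far='03c'
Chunk 2: stream[8..9]='2' size=0x2=2, data at stream[11..13]='10' -> body[3..5], body so far='03c10'
Chunk 3: stream[15..16]='0' size=0 (terminator). Final body='03c10' (5 bytes)

Answer: 03c10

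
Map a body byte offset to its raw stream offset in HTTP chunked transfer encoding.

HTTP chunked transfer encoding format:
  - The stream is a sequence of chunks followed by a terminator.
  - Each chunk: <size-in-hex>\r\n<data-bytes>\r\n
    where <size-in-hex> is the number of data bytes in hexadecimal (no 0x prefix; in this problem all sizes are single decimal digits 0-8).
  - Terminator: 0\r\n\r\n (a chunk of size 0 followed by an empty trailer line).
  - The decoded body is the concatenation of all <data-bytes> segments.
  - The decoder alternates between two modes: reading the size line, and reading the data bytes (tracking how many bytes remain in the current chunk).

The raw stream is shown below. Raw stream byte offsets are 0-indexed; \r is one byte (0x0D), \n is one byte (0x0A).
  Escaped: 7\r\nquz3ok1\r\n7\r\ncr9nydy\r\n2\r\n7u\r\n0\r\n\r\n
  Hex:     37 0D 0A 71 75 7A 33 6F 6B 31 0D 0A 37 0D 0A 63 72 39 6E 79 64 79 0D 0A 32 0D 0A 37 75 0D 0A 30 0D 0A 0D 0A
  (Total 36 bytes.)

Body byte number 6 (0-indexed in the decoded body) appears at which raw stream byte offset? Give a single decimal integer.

Answer: 9

Derivation:
Chunk 1: stream[0..1]='7' size=0x7=7, data at stream[3..10]='quz3ok1' -> body[0..7], body so far='quz3ok1'
Chunk 2: stream[12..13]='7' size=0x7=7, data at stream[15..22]='cr9nydy' -> body[7..14], body so far='quz3ok1cr9nydy'
Chunk 3: stream[24..25]='2' size=0x2=2, data at stream[27..29]='7u' -> body[14..16], body so far='quz3ok1cr9nydy7u'
Chunk 4: stream[31..32]='0' size=0 (terminator). Final body='quz3ok1cr9nydy7u' (16 bytes)
Body byte 6 at stream offset 9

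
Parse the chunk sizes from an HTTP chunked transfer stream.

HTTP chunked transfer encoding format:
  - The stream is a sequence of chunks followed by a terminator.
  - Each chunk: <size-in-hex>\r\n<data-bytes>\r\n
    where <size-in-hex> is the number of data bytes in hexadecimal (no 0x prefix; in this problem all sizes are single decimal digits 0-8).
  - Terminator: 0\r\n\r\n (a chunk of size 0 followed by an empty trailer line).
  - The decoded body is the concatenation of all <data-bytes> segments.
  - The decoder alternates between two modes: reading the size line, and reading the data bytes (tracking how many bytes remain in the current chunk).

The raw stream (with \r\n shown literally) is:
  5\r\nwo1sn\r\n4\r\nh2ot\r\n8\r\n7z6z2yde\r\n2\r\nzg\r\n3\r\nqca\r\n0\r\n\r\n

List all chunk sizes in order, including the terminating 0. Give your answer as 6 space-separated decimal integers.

Chunk 1: stream[0..1]='5' size=0x5=5, data at stream[3..8]='wo1sn' -> body[0..5], body so far='wo1sn'
Chunk 2: stream[10..11]='4' size=0x4=4, data at stream[13..17]='h2ot' -> body[5..9], body so far='wo1snh2ot'
Chunk 3: stream[19..20]='8' size=0x8=8, data at stream[22..30]='7z6z2yde' -> body[9..17], body so far='wo1snh2ot7z6z2yde'
Chunk 4: stream[32..33]='2' size=0x2=2, data at stream[35..37]='zg' -> body[17..19], body so far='wo1snh2ot7z6z2ydezg'
Chunk 5: stream[39..40]='3' size=0x3=3, data at stream[42..45]='qca' -> body[19..22], body so far='wo1snh2ot7z6z2ydezgqca'
Chunk 6: stream[47..48]='0' size=0 (terminator). Final body='wo1snh2ot7z6z2ydezgqca' (22 bytes)

Answer: 5 4 8 2 3 0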